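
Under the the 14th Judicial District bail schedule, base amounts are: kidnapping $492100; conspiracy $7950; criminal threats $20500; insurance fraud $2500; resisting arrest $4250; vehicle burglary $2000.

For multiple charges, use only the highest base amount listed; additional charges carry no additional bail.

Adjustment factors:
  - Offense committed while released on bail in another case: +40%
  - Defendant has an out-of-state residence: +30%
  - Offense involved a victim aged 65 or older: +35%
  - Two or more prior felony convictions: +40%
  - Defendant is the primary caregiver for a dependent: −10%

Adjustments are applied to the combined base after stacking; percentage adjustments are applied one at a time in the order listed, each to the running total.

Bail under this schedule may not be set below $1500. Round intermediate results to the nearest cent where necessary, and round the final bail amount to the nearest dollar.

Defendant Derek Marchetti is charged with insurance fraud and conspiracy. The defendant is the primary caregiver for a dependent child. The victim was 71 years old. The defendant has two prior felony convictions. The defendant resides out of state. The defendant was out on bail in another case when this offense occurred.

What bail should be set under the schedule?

$24612

Base amounts from the schedule: insurance fraud $2500; conspiracy $7950.
Stacking rule: use the highest base only. Highest is conspiracy at $7950. Combined base = $7950.
Offense committed while released on bail in another case (+40%): $7950 × 1.4 = $11130.
Defendant has an out-of-state residence (+30%): $11130 × 1.3 = $14469.
Offense involved a victim aged 65 or older (+35%): $14469 × 1.35 = $19533.15.
Two or more prior felony convictions (+40%): $19533.15 × 1.4 = $27346.41.
Defendant is the primary caregiver for a dependent (−10%): $27346.41 × 0.9 = $24611.77.
$24611.77 is at or above the $1500 minimum.
Rounded to the nearest dollar: $24612.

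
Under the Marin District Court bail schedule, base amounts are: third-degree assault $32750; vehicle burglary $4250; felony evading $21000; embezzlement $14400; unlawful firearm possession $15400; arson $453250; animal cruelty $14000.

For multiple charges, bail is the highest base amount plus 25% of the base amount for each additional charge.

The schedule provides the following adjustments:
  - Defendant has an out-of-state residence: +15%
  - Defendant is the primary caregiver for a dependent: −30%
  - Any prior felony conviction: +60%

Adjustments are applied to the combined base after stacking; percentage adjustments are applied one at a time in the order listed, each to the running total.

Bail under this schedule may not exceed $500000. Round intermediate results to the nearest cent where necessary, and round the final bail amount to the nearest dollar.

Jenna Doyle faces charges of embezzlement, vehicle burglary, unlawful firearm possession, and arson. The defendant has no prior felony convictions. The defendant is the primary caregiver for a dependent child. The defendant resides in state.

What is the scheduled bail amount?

$323234

Base amounts from the schedule: embezzlement $14400; vehicle burglary $4250; unlawful firearm possession $15400; arson $453250.
Stacking rule: highest base plus 25% of each additional charge. Highest is arson at $453250. Additional: $14400 × 25% = $3600; $4250 × 25% = $1062.50; $15400 × 25% = $3850. Combined base = $453250 + $8512.50 = $461762.50.
Defendant is the primary caregiver for a dependent (−30%): $461762.50 × 0.7 = $323233.75.
$323233.75 is within the $500000 maximum.
Rounded to the nearest dollar: $323234.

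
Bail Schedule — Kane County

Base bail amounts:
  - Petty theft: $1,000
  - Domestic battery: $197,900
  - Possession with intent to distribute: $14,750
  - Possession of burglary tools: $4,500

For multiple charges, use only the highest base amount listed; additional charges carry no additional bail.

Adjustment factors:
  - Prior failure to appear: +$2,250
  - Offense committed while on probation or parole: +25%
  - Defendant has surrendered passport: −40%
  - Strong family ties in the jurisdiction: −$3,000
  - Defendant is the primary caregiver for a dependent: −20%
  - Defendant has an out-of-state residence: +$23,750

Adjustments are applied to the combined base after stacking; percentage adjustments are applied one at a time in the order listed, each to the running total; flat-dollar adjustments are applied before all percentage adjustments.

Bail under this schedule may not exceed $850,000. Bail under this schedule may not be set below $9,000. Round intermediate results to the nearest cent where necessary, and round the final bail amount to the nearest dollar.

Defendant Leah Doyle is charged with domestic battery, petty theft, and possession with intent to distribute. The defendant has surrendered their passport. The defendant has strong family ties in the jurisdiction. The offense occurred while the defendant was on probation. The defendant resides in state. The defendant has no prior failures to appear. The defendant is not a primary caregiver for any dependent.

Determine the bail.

Base amounts from the schedule: domestic battery $197,900; petty theft $1,000; possession with intent to distribute $14,750.
Stacking rule: use the highest base only. Highest is domestic battery at $197,900. Combined base = $197,900.
Strong family ties in the jurisdiction (−$3,000 flat): $197,900 − $3,000 = $194,900.
Offense committed while on probation or parole (+25%): $194,900 × 1.25 = $243,625.
Defendant has surrendered passport (−40%): $243,625 × 0.6 = $146,175.
$146,175 is within the $850,000 maximum.
$146,175 is at or above the $9,000 minimum.

$146,175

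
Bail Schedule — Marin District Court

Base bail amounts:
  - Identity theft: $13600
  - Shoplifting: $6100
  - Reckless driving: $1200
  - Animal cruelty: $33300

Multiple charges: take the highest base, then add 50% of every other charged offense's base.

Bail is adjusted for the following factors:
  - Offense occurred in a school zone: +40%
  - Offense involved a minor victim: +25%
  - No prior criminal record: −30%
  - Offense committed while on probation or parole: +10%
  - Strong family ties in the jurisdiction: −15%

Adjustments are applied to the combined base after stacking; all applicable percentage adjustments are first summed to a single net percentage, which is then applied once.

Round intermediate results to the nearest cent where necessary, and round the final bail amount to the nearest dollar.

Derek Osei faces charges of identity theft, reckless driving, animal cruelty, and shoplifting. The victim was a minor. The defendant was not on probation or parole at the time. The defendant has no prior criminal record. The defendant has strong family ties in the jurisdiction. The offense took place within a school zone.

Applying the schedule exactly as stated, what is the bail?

$52500

Base amounts from the schedule: identity theft $13600; reckless driving $1200; animal cruelty $33300; shoplifting $6100.
Stacking rule: highest base plus 50% of each additional charge. Highest is animal cruelty at $33300. Additional: $13600 × 50% = $6800; $1200 × 50% = $600; $6100 × 50% = $3050. Combined base = $33300 + $10450 = $43750.
Net percentage adjustment: +40% +25% −30% −15% = +20%. $43750 × 1.2 = $52500.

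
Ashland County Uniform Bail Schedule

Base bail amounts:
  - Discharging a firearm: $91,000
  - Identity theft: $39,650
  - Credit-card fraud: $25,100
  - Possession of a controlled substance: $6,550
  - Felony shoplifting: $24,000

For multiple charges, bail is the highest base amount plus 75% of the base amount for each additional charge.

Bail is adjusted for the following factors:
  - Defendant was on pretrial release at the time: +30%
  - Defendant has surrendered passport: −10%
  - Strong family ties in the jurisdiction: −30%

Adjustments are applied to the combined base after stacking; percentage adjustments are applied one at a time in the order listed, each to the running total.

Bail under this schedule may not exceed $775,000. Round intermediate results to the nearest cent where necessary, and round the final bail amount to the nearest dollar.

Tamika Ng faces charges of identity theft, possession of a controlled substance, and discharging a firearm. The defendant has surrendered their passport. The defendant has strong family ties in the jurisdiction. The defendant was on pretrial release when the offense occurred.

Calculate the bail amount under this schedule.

$102,907

Base amounts from the schedule: identity theft $39,650; possession of a controlled substance $6,550; discharging a firearm $91,000.
Stacking rule: highest base plus 75% of each additional charge. Highest is discharging a firearm at $91,000. Additional: $39,650 × 75% = $29,737.50; $6,550 × 75% = $4,912.50. Combined base = $91,000 + $34,650 = $125,650.
Defendant was on pretrial release at the time (+30%): $125,650 × 1.3 = $163,345.
Defendant has surrendered passport (−10%): $163,345 × 0.9 = $147,010.50.
Strong family ties in the jurisdiction (−30%): $147,010.50 × 0.7 = $102,907.35.
$102,907.35 is within the $775,000 maximum.
Rounded to the nearest dollar: $102,907.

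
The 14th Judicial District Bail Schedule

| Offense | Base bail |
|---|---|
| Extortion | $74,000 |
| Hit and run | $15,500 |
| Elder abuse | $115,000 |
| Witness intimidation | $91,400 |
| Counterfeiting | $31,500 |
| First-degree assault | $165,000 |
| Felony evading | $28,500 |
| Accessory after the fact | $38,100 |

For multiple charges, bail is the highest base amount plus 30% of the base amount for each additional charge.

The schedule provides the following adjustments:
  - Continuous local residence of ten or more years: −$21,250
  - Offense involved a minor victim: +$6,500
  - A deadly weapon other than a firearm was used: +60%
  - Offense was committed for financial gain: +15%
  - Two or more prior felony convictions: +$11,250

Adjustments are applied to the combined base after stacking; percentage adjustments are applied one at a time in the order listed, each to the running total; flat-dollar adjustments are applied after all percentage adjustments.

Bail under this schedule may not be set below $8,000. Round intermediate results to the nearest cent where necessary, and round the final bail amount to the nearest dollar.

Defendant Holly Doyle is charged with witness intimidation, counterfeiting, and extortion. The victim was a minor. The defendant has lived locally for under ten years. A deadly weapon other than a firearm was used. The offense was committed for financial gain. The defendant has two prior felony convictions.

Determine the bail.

$244,162

Base amounts from the schedule: witness intimidation $91,400; counterfeiting $31,500; extortion $74,000.
Stacking rule: highest base plus 30% of each additional charge. Highest is witness intimidation at $91,400. Additional: $31,500 × 30% = $9,450; $74,000 × 30% = $22,200. Combined base = $91,400 + $31,650 = $123,050.
A deadly weapon other than a firearm was used (+60%): $123,050 × 1.6 = $196,880.
Offense was committed for financial gain (+15%): $196,880 × 1.15 = $226,412.
Offense involved a minor victim (+$6,500 flat): $226,412 + $6,500 = $232,912.
Two or more prior felony convictions (+$11,250 flat): $232,912 + $11,250 = $244,162.
$244,162 is at or above the $8,000 minimum.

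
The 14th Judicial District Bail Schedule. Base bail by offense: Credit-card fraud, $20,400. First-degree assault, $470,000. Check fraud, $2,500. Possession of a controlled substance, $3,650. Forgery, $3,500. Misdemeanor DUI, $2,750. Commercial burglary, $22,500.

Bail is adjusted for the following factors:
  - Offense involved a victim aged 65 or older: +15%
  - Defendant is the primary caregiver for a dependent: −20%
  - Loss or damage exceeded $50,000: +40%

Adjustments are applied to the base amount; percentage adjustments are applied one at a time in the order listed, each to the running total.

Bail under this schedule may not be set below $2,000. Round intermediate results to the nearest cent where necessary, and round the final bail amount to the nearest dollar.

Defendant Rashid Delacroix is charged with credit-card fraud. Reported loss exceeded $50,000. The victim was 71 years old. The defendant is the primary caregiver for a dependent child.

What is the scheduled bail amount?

$26,275

Base amounts from the schedule: credit-card fraud $20,400.
Single charge. Combined base = $20,400.
Offense involved a victim aged 65 or older (+15%): $20,400 × 1.15 = $23,460.
Defendant is the primary caregiver for a dependent (−20%): $23,460 × 0.8 = $18,768.
Loss or damage exceeded $50,000 (+40%): $18,768 × 1.4 = $26,275.20.
$26,275.20 is at or above the $2,000 minimum.
Rounded to the nearest dollar: $26,275.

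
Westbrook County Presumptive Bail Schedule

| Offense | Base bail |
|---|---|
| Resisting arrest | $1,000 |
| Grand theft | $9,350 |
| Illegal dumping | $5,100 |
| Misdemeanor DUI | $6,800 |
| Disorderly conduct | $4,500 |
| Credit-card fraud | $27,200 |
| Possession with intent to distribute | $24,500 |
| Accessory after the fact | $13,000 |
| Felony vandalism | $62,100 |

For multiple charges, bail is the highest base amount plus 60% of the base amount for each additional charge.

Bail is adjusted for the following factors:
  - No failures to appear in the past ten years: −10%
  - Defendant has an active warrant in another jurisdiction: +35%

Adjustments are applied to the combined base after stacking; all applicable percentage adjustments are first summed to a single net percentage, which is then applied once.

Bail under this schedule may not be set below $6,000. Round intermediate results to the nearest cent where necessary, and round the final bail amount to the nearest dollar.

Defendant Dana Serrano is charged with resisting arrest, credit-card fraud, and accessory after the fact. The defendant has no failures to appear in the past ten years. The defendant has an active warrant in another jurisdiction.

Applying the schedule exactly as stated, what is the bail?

Base amounts from the schedule: resisting arrest $1,000; credit-card fraud $27,200; accessory after the fact $13,000.
Stacking rule: highest base plus 60% of each additional charge. Highest is credit-card fraud at $27,200. Additional: $1,000 × 60% = $600; $13,000 × 60% = $7,800. Combined base = $27,200 + $8,400 = $35,600.
Net percentage adjustment: −10% +35% = +25%. $35,600 × 1.25 = $44,500.
$44,500 is at or above the $6,000 minimum.

$44,500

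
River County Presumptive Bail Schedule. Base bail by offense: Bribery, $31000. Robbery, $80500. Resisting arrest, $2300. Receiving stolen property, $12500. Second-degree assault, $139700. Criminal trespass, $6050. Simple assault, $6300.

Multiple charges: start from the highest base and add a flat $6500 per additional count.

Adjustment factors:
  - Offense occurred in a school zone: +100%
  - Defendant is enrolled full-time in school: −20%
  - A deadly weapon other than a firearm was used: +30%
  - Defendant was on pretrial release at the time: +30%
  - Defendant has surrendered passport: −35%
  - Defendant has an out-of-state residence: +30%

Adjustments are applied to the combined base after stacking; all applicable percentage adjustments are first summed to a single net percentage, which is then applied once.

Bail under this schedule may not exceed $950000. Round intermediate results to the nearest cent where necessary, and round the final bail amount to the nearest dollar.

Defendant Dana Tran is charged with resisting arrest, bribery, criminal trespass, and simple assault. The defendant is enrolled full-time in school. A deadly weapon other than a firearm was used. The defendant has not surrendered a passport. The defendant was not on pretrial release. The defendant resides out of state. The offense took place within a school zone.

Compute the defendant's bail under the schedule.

$121200

Base amounts from the schedule: resisting arrest $2300; bribery $31000; criminal trespass $6050; simple assault $6300.
Stacking rule: highest base plus $6500 per additional charge. Highest is bribery at $31000; 3 additional charges → +$19500. Combined base = $50500.
Net percentage adjustment: +100% −20% +30% +30% = +140%. $50500 × 2.4 = $121200.
$121200 is within the $950000 maximum.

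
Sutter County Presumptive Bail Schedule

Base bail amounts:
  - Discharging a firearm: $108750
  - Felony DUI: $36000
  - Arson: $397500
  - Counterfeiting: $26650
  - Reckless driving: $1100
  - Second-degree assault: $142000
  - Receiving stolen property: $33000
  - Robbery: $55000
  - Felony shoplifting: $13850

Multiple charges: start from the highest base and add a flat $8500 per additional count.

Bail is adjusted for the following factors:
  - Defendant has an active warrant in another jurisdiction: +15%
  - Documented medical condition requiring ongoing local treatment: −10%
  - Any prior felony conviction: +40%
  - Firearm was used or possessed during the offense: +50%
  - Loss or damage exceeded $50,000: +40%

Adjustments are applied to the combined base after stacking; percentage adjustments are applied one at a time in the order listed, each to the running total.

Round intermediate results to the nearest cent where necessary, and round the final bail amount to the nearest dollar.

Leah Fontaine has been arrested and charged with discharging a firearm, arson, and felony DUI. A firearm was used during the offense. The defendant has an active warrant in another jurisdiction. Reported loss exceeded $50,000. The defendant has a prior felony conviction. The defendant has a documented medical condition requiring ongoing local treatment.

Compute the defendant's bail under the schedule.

Base amounts from the schedule: discharging a firearm $108750; arson $397500; felony DUI $36000.
Stacking rule: highest base plus $8500 per additional charge. Highest is arson at $397500; 2 additional charges → +$17000. Combined base = $414500.
Defendant has an active warrant in another jurisdiction (+15%): $414500 × 1.15 = $476675.
Documented medical condition requiring ongoing local treatment (−10%): $476675 × 0.9 = $429007.50.
Any prior felony conviction (+40%): $429007.50 × 1.4 = $600610.50.
Firearm was used or possessed during the offense (+50%): $600610.50 × 1.5 = $900915.75.
Loss or damage exceeded $50,000 (+40%): $900915.75 × 1.4 = $1261282.05.
Rounded to the nearest dollar: $1261282.

$1261282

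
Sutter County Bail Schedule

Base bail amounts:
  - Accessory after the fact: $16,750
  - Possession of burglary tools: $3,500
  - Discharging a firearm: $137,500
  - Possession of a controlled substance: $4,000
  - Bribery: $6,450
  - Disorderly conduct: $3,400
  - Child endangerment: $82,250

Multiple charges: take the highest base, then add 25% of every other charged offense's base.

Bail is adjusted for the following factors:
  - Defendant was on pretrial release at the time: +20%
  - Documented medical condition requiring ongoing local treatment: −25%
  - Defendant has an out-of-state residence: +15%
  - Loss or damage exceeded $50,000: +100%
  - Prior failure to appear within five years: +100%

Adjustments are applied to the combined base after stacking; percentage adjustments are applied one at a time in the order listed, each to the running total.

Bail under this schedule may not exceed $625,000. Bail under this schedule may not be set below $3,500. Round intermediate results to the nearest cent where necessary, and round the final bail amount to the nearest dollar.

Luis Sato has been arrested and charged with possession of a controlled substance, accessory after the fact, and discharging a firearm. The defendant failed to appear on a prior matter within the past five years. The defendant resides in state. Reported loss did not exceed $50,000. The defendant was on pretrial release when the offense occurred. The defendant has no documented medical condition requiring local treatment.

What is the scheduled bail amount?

Base amounts from the schedule: possession of a controlled substance $4,000; accessory after the fact $16,750; discharging a firearm $137,500.
Stacking rule: highest base plus 25% of each additional charge. Highest is discharging a firearm at $137,500. Additional: $4,000 × 25% = $1,000; $16,750 × 25% = $4,187.50. Combined base = $137,500 + $5,187.50 = $142,687.50.
Defendant was on pretrial release at the time (+20%): $142,687.50 × 1.2 = $171,225.
Prior failure to appear within five years (+100%): $171,225 × 2 = $342,450.
$342,450 is within the $625,000 maximum.
$342,450 is at or above the $3,500 minimum.

$342,450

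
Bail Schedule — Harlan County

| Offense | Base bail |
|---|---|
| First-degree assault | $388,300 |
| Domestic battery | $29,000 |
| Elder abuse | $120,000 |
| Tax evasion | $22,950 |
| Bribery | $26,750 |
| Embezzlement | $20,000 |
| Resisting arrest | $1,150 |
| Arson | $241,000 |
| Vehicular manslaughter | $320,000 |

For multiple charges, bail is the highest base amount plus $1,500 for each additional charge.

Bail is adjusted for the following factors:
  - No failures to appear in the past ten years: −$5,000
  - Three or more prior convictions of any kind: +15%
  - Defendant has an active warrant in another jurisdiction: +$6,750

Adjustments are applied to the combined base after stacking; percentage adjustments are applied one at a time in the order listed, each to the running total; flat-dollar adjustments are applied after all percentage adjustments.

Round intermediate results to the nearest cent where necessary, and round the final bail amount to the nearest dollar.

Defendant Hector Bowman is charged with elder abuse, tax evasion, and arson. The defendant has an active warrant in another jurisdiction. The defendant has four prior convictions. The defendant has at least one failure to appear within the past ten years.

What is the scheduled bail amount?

$287,350

Base amounts from the schedule: elder abuse $120,000; tax evasion $22,950; arson $241,000.
Stacking rule: highest base plus $1,500 per additional charge. Highest is arson at $241,000; 2 additional charges → +$3,000. Combined base = $244,000.
Three or more prior convictions of any kind (+15%): $244,000 × 1.15 = $280,600.
Defendant has an active warrant in another jurisdiction (+$6,750 flat): $280,600 + $6,750 = $287,350.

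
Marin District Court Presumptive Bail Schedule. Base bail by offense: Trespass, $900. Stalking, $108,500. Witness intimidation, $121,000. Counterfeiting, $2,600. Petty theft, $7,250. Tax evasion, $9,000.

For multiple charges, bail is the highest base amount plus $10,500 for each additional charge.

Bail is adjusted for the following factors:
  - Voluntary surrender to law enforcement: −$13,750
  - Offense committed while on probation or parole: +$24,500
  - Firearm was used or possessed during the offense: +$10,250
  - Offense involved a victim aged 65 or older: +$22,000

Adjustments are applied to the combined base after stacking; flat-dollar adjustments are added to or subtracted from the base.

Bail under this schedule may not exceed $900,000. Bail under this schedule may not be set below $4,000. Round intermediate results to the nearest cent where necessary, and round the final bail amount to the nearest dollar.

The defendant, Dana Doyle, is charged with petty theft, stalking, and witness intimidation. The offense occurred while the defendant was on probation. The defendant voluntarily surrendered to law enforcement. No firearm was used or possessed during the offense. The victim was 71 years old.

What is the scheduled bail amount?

Base amounts from the schedule: petty theft $7,250; stalking $108,500; witness intimidation $121,000.
Stacking rule: highest base plus $10,500 per additional charge. Highest is witness intimidation at $121,000; 2 additional charges → +$21,000. Combined base = $142,000.
Voluntary surrender to law enforcement (−$13,750 flat): $142,000 − $13,750 = $128,250.
Offense committed while on probation or parole (+$24,500 flat): $128,250 + $24,500 = $152,750.
Offense involved a victim aged 65 or older (+$22,000 flat): $152,750 + $22,000 = $174,750.
$174,750 is within the $900,000 maximum.
$174,750 is at or above the $4,000 minimum.

$174,750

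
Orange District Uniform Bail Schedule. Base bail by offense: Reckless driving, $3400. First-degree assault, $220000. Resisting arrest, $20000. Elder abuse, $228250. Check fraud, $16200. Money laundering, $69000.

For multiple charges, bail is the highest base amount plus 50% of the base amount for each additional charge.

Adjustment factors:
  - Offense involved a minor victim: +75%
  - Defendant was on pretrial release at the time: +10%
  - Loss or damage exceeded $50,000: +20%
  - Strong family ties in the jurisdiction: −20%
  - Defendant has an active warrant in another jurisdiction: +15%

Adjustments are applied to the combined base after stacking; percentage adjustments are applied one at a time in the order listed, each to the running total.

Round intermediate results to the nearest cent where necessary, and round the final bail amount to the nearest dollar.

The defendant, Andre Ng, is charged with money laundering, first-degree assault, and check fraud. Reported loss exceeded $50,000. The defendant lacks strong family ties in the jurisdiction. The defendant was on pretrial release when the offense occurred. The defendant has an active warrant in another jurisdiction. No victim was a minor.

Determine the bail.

$398627

Base amounts from the schedule: money laundering $69000; first-degree assault $220000; check fraud $16200.
Stacking rule: highest base plus 50% of each additional charge. Highest is first-degree assault at $220000. Additional: $69000 × 50% = $34500; $16200 × 50% = $8100. Combined base = $220000 + $42600 = $262600.
Defendant was on pretrial release at the time (+10%): $262600 × 1.1 = $288860.
Loss or damage exceeded $50,000 (+20%): $288860 × 1.2 = $346632.
Defendant has an active warrant in another jurisdiction (+15%): $346632 × 1.15 = $398626.80.
Rounded to the nearest dollar: $398627.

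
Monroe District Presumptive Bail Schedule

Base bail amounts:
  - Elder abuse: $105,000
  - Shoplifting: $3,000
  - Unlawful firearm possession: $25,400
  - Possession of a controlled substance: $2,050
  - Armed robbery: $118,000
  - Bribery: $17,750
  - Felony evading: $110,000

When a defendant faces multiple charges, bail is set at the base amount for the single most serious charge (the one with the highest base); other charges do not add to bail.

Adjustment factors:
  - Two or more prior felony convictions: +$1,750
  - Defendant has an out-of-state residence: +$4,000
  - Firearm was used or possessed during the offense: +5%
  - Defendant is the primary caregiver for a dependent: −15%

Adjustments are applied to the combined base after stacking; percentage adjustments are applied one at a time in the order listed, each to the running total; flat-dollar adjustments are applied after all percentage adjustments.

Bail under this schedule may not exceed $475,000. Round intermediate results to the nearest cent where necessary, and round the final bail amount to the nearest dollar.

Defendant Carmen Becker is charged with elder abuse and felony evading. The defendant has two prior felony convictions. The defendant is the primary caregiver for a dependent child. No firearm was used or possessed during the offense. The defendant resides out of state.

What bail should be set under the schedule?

Base amounts from the schedule: elder abuse $105,000; felony evading $110,000.
Stacking rule: use the highest base only. Highest is felony evading at $110,000. Combined base = $110,000.
Defendant is the primary caregiver for a dependent (−15%): $110,000 × 0.85 = $93,500.
Two or more prior felony convictions (+$1,750 flat): $93,500 + $1,750 = $95,250.
Defendant has an out-of-state residence (+$4,000 flat): $95,250 + $4,000 = $99,250.
$99,250 is within the $475,000 maximum.

$99,250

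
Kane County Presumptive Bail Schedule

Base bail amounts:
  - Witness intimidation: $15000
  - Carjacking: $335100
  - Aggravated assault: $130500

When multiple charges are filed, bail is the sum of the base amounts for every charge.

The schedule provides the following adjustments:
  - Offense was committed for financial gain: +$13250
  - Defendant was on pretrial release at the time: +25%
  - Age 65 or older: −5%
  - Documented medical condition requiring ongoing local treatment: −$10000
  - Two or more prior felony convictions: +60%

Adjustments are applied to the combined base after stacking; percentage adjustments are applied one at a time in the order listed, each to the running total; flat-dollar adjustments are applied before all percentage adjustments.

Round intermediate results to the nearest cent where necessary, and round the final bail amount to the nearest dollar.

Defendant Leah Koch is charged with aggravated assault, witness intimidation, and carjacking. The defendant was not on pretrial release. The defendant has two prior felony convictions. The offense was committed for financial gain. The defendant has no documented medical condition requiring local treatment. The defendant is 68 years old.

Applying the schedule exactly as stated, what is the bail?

Base amounts from the schedule: aggravated assault $130500; witness intimidation $15000; carjacking $335100.
Stacking rule: sum of all bases. $130500 + $15000 + $335100 = $480600.
Offense was committed for financial gain (+$13250 flat): $480600 + $13250 = $493850.
Age 65 or older (−5%): $493850 × 0.95 = $469157.50.
Two or more prior felony convictions (+60%): $469157.50 × 1.6 = $750652.

$750652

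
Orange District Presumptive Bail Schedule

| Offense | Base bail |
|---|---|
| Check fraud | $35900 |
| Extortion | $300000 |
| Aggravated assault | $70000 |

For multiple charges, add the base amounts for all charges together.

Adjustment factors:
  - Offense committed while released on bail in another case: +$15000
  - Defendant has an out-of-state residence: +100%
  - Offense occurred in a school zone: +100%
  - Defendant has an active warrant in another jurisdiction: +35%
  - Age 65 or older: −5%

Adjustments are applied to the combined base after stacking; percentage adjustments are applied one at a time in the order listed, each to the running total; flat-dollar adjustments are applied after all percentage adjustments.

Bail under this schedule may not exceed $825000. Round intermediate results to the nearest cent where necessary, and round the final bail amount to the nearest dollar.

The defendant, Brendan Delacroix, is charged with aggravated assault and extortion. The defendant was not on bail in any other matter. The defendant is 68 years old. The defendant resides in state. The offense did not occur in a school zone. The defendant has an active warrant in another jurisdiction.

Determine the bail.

Base amounts from the schedule: aggravated assault $70000; extortion $300000.
Stacking rule: sum of all bases. $70000 + $300000 = $370000.
Defendant has an active warrant in another jurisdiction (+35%): $370000 × 1.35 = $499500.
Age 65 or older (−5%): $499500 × 0.95 = $474525.
$474525 is within the $825000 maximum.

$474525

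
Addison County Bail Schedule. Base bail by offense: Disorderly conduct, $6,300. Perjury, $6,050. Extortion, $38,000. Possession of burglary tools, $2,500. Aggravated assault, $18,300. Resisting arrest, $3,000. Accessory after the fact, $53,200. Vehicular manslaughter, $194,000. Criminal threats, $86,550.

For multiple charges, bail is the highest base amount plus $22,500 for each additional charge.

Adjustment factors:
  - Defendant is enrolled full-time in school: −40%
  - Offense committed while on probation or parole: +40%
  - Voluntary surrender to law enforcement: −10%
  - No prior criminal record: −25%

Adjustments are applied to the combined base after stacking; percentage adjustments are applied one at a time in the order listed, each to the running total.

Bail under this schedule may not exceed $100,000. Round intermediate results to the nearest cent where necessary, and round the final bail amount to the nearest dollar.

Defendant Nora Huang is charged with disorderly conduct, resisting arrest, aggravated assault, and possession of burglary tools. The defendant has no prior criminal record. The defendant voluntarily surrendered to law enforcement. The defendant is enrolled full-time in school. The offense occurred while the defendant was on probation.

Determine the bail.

$48,649

Base amounts from the schedule: disorderly conduct $6,300; resisting arrest $3,000; aggravated assault $18,300; possession of burglary tools $2,500.
Stacking rule: highest base plus $22,500 per additional charge. Highest is aggravated assault at $18,300; 3 additional charges → +$67,500. Combined base = $85,800.
Defendant is enrolled full-time in school (−40%): $85,800 × 0.6 = $51,480.
Offense committed while on probation or parole (+40%): $51,480 × 1.4 = $72,072.
Voluntary surrender to law enforcement (−10%): $72,072 × 0.9 = $64,864.80.
No prior criminal record (−25%): $64,864.80 × 0.75 = $48,648.60.
$48,648.60 is within the $100,000 maximum.
Rounded to the nearest dollar: $48,649.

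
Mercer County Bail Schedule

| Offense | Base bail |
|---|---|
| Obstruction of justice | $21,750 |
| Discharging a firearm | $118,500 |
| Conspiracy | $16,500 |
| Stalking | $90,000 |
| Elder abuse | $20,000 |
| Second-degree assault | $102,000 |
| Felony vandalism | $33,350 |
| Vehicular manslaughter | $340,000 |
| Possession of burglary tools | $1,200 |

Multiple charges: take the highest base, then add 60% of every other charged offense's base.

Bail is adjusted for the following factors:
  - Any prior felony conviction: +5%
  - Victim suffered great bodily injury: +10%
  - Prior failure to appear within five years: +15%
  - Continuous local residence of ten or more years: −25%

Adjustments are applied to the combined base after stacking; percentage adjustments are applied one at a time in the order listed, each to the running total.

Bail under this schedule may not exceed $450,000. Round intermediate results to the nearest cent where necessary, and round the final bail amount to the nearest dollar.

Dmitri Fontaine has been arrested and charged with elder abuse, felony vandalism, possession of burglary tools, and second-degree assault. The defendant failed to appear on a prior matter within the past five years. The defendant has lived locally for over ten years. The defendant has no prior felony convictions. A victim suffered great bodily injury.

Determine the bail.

Base amounts from the schedule: elder abuse $20,000; felony vandalism $33,350; possession of burglary tools $1,200; second-degree assault $102,000.
Stacking rule: highest base plus 60% of each additional charge. Highest is second-degree assault at $102,000. Additional: $20,000 × 60% = $12,000; $33,350 × 60% = $20,010; $1,200 × 60% = $720. Combined base = $102,000 + $32,730 = $134,730.
Victim suffered great bodily injury (+10%): $134,730 × 1.1 = $148,203.
Prior failure to appear within five years (+15%): $148,203 × 1.15 = $170,433.45.
Continuous local residence of ten or more years (−25%): $170,433.45 × 0.75 = $127,825.09.
$127,825.09 is within the $450,000 maximum.
Rounded to the nearest dollar: $127,825.

$127,825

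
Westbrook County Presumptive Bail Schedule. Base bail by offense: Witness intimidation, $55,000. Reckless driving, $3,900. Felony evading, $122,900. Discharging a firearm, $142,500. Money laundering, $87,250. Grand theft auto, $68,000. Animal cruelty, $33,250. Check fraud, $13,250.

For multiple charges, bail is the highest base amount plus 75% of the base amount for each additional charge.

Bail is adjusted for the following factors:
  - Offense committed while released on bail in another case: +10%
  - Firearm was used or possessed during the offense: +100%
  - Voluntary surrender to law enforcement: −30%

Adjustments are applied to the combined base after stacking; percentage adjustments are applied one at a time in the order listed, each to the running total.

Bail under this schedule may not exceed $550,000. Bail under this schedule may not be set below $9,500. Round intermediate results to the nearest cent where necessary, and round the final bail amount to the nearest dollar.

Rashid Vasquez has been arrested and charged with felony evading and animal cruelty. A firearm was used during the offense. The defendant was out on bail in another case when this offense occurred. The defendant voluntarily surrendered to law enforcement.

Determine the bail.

Base amounts from the schedule: felony evading $122,900; animal cruelty $33,250.
Stacking rule: highest base plus 75% of each additional charge. Highest is felony evading at $122,900. Additional: $33,250 × 75% = $24,937.50. Combined base = $122,900 + $24,937.50 = $147,837.50.
Offense committed while released on bail in another case (+10%): $147,837.50 × 1.1 = $162,621.25.
Firearm was used or possessed during the offense (+100%): $162,621.25 × 2 = $325,242.50.
Voluntary surrender to law enforcement (−30%): $325,242.50 × 0.7 = $227,669.75.
$227,669.75 is within the $550,000 maximum.
$227,669.75 is at or above the $9,500 minimum.
Rounded to the nearest dollar: $227,670.

$227,670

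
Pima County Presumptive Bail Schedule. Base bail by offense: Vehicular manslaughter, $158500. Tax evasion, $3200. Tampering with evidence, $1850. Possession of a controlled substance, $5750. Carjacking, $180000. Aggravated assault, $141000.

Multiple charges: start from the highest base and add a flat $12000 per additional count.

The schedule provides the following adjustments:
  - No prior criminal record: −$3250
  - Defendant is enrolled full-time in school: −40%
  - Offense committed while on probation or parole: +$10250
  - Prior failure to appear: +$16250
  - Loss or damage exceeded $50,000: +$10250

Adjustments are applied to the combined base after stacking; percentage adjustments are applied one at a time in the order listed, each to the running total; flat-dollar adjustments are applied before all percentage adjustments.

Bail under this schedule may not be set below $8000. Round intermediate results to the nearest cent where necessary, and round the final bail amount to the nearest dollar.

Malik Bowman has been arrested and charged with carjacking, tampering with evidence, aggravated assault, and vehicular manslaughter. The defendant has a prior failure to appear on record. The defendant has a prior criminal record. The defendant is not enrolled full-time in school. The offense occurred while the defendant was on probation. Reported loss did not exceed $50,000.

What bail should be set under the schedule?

Base amounts from the schedule: carjacking $180000; tampering with evidence $1850; aggravated assault $141000; vehicular manslaughter $158500.
Stacking rule: highest base plus $12000 per additional charge. Highest is carjacking at $180000; 3 additional charges → +$36000. Combined base = $216000.
Offense committed while on probation or parole (+$10250 flat): $216000 + $10250 = $226250.
Prior failure to appear (+$16250 flat): $226250 + $16250 = $242500.
$242500 is at or above the $8000 minimum.

$242500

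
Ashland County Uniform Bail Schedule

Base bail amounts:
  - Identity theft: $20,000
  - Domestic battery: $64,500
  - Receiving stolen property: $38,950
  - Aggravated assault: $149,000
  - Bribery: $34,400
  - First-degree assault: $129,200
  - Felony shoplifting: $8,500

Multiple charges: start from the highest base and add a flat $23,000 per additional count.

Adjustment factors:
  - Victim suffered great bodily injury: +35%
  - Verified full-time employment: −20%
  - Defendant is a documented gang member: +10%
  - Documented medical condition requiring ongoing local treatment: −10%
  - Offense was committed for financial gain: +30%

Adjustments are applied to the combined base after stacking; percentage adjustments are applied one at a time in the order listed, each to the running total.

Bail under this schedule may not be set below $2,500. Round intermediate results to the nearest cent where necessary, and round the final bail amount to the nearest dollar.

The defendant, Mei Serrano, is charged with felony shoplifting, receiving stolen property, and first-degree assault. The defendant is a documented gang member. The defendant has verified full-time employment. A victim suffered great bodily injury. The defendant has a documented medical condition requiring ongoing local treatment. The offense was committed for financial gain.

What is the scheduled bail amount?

Base amounts from the schedule: felony shoplifting $8,500; receiving stolen property $38,950; first-degree assault $129,200.
Stacking rule: highest base plus $23,000 per additional charge. Highest is first-degree assault at $129,200; 2 additional charges → +$46,000. Combined base = $175,200.
Victim suffered great bodily injury (+35%): $175,200 × 1.35 = $236,520.
Verified full-time employment (−20%): $236,520 × 0.8 = $189,216.
Defendant is a documented gang member (+10%): $189,216 × 1.1 = $208,137.60.
Documented medical condition requiring ongoing local treatment (−10%): $208,137.60 × 0.9 = $187,323.84.
Offense was committed for financial gain (+30%): $187,323.84 × 1.3 = $243,520.99.
$243,520.99 is at or above the $2,500 minimum.
Rounded to the nearest dollar: $243,521.

$243,521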